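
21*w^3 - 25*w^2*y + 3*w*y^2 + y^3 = (-3*w + y)*(-w + y)*(7*w + y)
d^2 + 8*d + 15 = (d + 3)*(d + 5)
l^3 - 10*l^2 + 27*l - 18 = (l - 6)*(l - 3)*(l - 1)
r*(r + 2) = r^2 + 2*r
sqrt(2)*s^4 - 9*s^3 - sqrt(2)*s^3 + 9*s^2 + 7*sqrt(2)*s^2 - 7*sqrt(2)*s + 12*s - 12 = (s - 1)*(s - 3*sqrt(2))*(s - 2*sqrt(2))*(sqrt(2)*s + 1)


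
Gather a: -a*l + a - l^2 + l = a*(1 - l) - l^2 + l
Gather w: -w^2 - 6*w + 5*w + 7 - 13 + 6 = -w^2 - w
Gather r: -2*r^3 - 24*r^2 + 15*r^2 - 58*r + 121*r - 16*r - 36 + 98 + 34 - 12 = -2*r^3 - 9*r^2 + 47*r + 84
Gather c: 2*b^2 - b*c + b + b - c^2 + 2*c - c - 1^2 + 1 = 2*b^2 + 2*b - c^2 + c*(1 - b)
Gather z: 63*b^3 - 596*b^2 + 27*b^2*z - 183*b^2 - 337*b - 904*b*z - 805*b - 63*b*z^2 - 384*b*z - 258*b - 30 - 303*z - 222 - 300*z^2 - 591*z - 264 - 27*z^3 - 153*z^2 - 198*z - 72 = 63*b^3 - 779*b^2 - 1400*b - 27*z^3 + z^2*(-63*b - 453) + z*(27*b^2 - 1288*b - 1092) - 588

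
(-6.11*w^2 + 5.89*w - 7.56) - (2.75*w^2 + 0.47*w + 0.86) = -8.86*w^2 + 5.42*w - 8.42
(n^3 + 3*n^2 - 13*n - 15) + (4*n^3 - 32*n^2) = 5*n^3 - 29*n^2 - 13*n - 15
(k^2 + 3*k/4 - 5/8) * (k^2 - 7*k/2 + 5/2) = k^4 - 11*k^3/4 - 3*k^2/4 + 65*k/16 - 25/16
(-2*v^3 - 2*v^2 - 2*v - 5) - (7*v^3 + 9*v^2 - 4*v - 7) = -9*v^3 - 11*v^2 + 2*v + 2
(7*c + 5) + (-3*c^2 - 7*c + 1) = 6 - 3*c^2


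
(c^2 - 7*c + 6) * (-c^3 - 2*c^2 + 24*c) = -c^5 + 5*c^4 + 32*c^3 - 180*c^2 + 144*c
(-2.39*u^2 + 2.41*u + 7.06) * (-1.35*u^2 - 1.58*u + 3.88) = 3.2265*u^4 + 0.5227*u^3 - 22.612*u^2 - 1.804*u + 27.3928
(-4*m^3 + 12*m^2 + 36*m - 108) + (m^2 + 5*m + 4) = -4*m^3 + 13*m^2 + 41*m - 104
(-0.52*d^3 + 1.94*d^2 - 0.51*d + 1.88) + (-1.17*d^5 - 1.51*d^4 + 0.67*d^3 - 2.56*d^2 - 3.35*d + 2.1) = -1.17*d^5 - 1.51*d^4 + 0.15*d^3 - 0.62*d^2 - 3.86*d + 3.98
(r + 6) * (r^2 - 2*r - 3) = r^3 + 4*r^2 - 15*r - 18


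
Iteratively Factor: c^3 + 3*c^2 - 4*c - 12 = (c - 2)*(c^2 + 5*c + 6) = (c - 2)*(c + 3)*(c + 2)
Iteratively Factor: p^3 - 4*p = (p)*(p^2 - 4) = p*(p + 2)*(p - 2)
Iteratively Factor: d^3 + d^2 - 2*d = (d)*(d^2 + d - 2) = d*(d + 2)*(d - 1)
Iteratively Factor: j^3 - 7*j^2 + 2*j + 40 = (j + 2)*(j^2 - 9*j + 20) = (j - 4)*(j + 2)*(j - 5)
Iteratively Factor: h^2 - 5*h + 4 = (h - 4)*(h - 1)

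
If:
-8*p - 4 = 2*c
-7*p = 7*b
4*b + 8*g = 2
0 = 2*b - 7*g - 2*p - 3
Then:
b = 19/30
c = 8/15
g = -1/15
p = -19/30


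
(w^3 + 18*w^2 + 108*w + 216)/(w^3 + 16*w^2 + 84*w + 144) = (w + 6)/(w + 4)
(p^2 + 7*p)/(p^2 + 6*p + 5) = p*(p + 7)/(p^2 + 6*p + 5)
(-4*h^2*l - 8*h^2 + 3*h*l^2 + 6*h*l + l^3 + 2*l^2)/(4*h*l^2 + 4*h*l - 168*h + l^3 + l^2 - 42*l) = (-h*l - 2*h + l^2 + 2*l)/(l^2 + l - 42)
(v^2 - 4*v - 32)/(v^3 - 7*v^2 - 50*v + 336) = (v + 4)/(v^2 + v - 42)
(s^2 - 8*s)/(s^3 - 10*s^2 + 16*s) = 1/(s - 2)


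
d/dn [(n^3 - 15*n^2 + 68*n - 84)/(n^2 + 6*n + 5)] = (n^4 + 12*n^3 - 143*n^2 + 18*n + 844)/(n^4 + 12*n^3 + 46*n^2 + 60*n + 25)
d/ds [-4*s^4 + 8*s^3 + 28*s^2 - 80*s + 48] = -16*s^3 + 24*s^2 + 56*s - 80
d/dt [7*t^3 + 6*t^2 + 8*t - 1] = 21*t^2 + 12*t + 8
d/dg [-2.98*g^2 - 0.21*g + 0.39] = -5.96*g - 0.21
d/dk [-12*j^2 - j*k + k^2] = -j + 2*k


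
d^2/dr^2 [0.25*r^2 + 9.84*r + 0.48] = 0.500000000000000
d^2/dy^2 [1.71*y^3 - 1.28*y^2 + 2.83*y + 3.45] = 10.26*y - 2.56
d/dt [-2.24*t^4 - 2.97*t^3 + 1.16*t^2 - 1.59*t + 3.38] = -8.96*t^3 - 8.91*t^2 + 2.32*t - 1.59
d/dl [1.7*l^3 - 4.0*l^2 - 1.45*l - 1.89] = 5.1*l^2 - 8.0*l - 1.45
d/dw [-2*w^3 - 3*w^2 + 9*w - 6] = -6*w^2 - 6*w + 9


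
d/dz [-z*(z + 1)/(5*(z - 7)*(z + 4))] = 4*(z^2 + 14*z + 7)/(5*(z^4 - 6*z^3 - 47*z^2 + 168*z + 784))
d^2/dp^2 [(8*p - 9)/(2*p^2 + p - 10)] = 2*(2*(5 - 24*p)*(2*p^2 + p - 10) + (4*p + 1)^2*(8*p - 9))/(2*p^2 + p - 10)^3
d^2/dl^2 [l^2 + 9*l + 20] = 2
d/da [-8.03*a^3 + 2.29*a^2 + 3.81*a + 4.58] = -24.09*a^2 + 4.58*a + 3.81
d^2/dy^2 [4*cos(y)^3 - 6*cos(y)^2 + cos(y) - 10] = -4*cos(y) + 12*cos(2*y) - 9*cos(3*y)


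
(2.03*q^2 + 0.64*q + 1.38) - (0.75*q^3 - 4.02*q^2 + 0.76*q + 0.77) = -0.75*q^3 + 6.05*q^2 - 0.12*q + 0.61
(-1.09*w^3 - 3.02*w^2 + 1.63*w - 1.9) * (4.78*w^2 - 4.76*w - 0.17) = -5.2102*w^5 - 9.2472*w^4 + 22.3519*w^3 - 16.3274*w^2 + 8.7669*w + 0.323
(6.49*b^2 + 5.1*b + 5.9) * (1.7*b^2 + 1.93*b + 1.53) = 11.033*b^4 + 21.1957*b^3 + 29.8027*b^2 + 19.19*b + 9.027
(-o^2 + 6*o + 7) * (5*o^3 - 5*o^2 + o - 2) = -5*o^5 + 35*o^4 + 4*o^3 - 27*o^2 - 5*o - 14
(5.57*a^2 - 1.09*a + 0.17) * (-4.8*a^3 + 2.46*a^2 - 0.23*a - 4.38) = -26.736*a^5 + 18.9342*a^4 - 4.7785*a^3 - 23.7277*a^2 + 4.7351*a - 0.7446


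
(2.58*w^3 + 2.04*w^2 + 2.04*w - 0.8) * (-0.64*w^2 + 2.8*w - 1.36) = -1.6512*w^5 + 5.9184*w^4 + 0.897599999999999*w^3 + 3.4496*w^2 - 5.0144*w + 1.088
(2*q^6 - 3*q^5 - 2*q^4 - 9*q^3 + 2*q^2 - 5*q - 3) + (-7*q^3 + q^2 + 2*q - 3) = 2*q^6 - 3*q^5 - 2*q^4 - 16*q^3 + 3*q^2 - 3*q - 6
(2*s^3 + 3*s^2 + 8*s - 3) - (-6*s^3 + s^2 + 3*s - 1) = 8*s^3 + 2*s^2 + 5*s - 2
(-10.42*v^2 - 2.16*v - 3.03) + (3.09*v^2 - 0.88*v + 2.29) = -7.33*v^2 - 3.04*v - 0.74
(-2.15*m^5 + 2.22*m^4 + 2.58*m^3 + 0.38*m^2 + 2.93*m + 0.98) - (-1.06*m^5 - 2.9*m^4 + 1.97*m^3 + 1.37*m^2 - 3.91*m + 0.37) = -1.09*m^5 + 5.12*m^4 + 0.61*m^3 - 0.99*m^2 + 6.84*m + 0.61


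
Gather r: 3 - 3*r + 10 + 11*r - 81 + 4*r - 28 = 12*r - 96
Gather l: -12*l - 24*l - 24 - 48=-36*l - 72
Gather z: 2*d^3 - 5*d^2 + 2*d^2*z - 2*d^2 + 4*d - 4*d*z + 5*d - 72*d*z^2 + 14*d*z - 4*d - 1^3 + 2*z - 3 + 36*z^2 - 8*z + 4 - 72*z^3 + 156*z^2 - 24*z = 2*d^3 - 7*d^2 + 5*d - 72*z^3 + z^2*(192 - 72*d) + z*(2*d^2 + 10*d - 30)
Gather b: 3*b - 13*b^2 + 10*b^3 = 10*b^3 - 13*b^2 + 3*b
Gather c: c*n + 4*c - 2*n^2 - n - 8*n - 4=c*(n + 4) - 2*n^2 - 9*n - 4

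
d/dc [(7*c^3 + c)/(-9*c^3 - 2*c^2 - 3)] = (-14*c^4 + 18*c^3 - 61*c^2 - 3)/(81*c^6 + 36*c^5 + 4*c^4 + 54*c^3 + 12*c^2 + 9)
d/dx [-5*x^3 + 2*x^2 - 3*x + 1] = -15*x^2 + 4*x - 3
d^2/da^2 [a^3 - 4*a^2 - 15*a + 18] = 6*a - 8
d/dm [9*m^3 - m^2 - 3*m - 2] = 27*m^2 - 2*m - 3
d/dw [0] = 0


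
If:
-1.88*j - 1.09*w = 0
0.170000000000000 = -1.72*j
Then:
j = -0.10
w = 0.17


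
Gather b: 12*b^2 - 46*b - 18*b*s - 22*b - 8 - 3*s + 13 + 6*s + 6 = 12*b^2 + b*(-18*s - 68) + 3*s + 11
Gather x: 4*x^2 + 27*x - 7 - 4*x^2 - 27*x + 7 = 0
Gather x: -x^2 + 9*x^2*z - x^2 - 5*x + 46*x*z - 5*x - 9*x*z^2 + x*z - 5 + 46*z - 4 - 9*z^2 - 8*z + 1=x^2*(9*z - 2) + x*(-9*z^2 + 47*z - 10) - 9*z^2 + 38*z - 8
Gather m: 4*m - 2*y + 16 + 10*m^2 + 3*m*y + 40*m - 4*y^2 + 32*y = 10*m^2 + m*(3*y + 44) - 4*y^2 + 30*y + 16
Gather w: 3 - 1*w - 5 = -w - 2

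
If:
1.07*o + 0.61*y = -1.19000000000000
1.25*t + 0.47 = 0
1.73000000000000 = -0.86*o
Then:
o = -2.01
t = -0.38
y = 1.58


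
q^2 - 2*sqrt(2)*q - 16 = (q - 4*sqrt(2))*(q + 2*sqrt(2))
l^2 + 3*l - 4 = (l - 1)*(l + 4)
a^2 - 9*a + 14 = (a - 7)*(a - 2)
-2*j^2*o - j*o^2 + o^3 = o*(-2*j + o)*(j + o)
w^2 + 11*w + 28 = (w + 4)*(w + 7)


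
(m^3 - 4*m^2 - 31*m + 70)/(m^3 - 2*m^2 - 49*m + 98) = (m + 5)/(m + 7)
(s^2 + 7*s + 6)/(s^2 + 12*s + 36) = (s + 1)/(s + 6)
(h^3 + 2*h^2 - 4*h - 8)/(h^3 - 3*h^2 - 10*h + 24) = (h^2 + 4*h + 4)/(h^2 - h - 12)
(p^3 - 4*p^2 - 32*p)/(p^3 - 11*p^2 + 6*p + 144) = p*(p + 4)/(p^2 - 3*p - 18)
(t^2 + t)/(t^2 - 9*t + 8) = t*(t + 1)/(t^2 - 9*t + 8)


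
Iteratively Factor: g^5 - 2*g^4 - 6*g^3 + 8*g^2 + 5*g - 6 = (g + 2)*(g^4 - 4*g^3 + 2*g^2 + 4*g - 3) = (g - 1)*(g + 2)*(g^3 - 3*g^2 - g + 3) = (g - 1)^2*(g + 2)*(g^2 - 2*g - 3) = (g - 1)^2*(g + 1)*(g + 2)*(g - 3)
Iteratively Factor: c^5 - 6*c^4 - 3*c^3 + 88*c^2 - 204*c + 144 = (c - 2)*(c^4 - 4*c^3 - 11*c^2 + 66*c - 72) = (c - 2)*(c + 4)*(c^3 - 8*c^2 + 21*c - 18) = (c - 3)*(c - 2)*(c + 4)*(c^2 - 5*c + 6) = (c - 3)*(c - 2)^2*(c + 4)*(c - 3)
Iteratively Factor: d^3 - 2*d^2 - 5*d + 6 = (d - 3)*(d^2 + d - 2) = (d - 3)*(d + 2)*(d - 1)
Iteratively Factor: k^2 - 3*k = (k)*(k - 3)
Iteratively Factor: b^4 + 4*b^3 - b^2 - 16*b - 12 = (b + 2)*(b^3 + 2*b^2 - 5*b - 6) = (b - 2)*(b + 2)*(b^2 + 4*b + 3) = (b - 2)*(b + 2)*(b + 3)*(b + 1)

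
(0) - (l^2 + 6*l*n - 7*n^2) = -l^2 - 6*l*n + 7*n^2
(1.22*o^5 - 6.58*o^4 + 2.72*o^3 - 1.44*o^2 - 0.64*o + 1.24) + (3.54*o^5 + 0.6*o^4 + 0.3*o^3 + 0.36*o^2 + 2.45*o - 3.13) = 4.76*o^5 - 5.98*o^4 + 3.02*o^3 - 1.08*o^2 + 1.81*o - 1.89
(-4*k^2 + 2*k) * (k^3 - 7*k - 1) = -4*k^5 + 2*k^4 + 28*k^3 - 10*k^2 - 2*k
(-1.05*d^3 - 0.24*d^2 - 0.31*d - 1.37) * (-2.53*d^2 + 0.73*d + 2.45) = 2.6565*d^5 - 0.1593*d^4 - 1.9634*d^3 + 2.6518*d^2 - 1.7596*d - 3.3565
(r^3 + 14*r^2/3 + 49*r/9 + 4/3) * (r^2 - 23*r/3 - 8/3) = r^5 - 3*r^4 - 33*r^3 - 1427*r^2/27 - 668*r/27 - 32/9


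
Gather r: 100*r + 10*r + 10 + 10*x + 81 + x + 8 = 110*r + 11*x + 99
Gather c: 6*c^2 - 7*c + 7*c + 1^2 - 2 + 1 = 6*c^2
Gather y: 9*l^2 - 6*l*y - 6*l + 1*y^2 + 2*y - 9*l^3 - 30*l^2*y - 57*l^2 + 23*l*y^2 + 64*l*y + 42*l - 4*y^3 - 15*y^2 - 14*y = -9*l^3 - 48*l^2 + 36*l - 4*y^3 + y^2*(23*l - 14) + y*(-30*l^2 + 58*l - 12)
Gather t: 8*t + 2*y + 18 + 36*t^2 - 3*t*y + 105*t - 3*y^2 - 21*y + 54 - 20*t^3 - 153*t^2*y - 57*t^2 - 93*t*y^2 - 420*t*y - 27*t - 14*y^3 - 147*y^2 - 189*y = -20*t^3 + t^2*(-153*y - 21) + t*(-93*y^2 - 423*y + 86) - 14*y^3 - 150*y^2 - 208*y + 72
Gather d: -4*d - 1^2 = -4*d - 1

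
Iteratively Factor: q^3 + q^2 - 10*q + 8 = (q + 4)*(q^2 - 3*q + 2) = (q - 1)*(q + 4)*(q - 2)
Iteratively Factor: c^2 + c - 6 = (c + 3)*(c - 2)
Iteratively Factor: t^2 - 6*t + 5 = (t - 5)*(t - 1)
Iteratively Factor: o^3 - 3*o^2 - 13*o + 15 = (o + 3)*(o^2 - 6*o + 5) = (o - 5)*(o + 3)*(o - 1)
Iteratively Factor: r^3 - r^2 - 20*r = (r - 5)*(r^2 + 4*r) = (r - 5)*(r + 4)*(r)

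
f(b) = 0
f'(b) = 0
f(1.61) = 0.00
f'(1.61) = 0.00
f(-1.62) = 0.00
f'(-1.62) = 0.00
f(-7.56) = 0.00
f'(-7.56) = 0.00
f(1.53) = 0.00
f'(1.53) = 0.00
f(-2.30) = 0.00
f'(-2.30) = 0.00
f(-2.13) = 0.00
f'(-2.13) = 0.00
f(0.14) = 0.00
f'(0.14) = 0.00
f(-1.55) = 0.00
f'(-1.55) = 0.00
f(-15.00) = 0.00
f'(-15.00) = 0.00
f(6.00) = 0.00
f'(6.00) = 0.00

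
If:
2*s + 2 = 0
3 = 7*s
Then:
No Solution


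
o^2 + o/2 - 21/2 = (o - 3)*(o + 7/2)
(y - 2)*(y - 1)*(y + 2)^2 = y^4 + y^3 - 6*y^2 - 4*y + 8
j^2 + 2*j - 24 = (j - 4)*(j + 6)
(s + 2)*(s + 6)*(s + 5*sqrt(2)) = s^3 + 5*sqrt(2)*s^2 + 8*s^2 + 12*s + 40*sqrt(2)*s + 60*sqrt(2)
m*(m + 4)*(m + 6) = m^3 + 10*m^2 + 24*m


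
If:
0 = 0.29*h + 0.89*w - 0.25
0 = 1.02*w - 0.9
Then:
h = -1.85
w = 0.88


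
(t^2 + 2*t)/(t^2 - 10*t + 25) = t*(t + 2)/(t^2 - 10*t + 25)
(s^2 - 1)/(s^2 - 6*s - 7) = (s - 1)/(s - 7)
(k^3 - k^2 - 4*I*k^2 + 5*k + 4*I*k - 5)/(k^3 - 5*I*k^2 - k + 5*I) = (k + I)/(k + 1)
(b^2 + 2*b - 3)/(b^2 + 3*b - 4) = (b + 3)/(b + 4)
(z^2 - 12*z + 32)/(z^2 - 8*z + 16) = (z - 8)/(z - 4)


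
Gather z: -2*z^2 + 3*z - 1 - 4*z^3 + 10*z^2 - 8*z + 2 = -4*z^3 + 8*z^2 - 5*z + 1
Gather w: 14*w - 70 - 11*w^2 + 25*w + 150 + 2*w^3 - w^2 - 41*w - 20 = 2*w^3 - 12*w^2 - 2*w + 60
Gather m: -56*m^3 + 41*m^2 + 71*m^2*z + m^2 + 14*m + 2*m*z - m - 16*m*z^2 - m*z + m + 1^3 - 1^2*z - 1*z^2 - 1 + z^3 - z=-56*m^3 + m^2*(71*z + 42) + m*(-16*z^2 + z + 14) + z^3 - z^2 - 2*z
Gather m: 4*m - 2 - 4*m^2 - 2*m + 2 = -4*m^2 + 2*m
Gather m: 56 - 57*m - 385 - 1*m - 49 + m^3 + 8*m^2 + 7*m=m^3 + 8*m^2 - 51*m - 378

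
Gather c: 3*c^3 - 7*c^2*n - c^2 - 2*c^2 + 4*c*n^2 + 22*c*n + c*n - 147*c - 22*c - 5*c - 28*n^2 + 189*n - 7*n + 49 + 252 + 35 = 3*c^3 + c^2*(-7*n - 3) + c*(4*n^2 + 23*n - 174) - 28*n^2 + 182*n + 336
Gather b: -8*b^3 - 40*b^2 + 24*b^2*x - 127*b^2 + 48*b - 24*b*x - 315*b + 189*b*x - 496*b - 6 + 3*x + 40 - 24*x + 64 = -8*b^3 + b^2*(24*x - 167) + b*(165*x - 763) - 21*x + 98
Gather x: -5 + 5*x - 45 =5*x - 50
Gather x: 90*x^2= 90*x^2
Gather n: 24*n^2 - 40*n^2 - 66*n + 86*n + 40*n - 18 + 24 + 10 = -16*n^2 + 60*n + 16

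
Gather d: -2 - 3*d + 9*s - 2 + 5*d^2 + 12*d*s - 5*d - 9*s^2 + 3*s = 5*d^2 + d*(12*s - 8) - 9*s^2 + 12*s - 4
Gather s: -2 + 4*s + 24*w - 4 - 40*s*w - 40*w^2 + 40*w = s*(4 - 40*w) - 40*w^2 + 64*w - 6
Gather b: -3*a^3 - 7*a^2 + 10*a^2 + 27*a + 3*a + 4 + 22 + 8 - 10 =-3*a^3 + 3*a^2 + 30*a + 24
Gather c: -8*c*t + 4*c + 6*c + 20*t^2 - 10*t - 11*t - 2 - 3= c*(10 - 8*t) + 20*t^2 - 21*t - 5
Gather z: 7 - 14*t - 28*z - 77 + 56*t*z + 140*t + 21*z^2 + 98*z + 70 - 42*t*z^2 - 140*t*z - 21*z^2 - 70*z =-42*t*z^2 - 84*t*z + 126*t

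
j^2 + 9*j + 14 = (j + 2)*(j + 7)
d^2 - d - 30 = (d - 6)*(d + 5)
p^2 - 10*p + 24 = (p - 6)*(p - 4)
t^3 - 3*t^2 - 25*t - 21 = (t - 7)*(t + 1)*(t + 3)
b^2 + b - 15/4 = (b - 3/2)*(b + 5/2)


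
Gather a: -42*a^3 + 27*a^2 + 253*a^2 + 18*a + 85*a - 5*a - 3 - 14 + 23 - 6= -42*a^3 + 280*a^2 + 98*a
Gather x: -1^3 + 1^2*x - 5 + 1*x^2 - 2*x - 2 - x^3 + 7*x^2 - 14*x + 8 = -x^3 + 8*x^2 - 15*x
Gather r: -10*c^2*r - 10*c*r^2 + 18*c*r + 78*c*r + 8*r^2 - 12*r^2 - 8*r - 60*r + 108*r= r^2*(-10*c - 4) + r*(-10*c^2 + 96*c + 40)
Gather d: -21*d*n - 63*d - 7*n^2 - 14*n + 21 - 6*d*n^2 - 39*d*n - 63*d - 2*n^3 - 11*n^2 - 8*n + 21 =d*(-6*n^2 - 60*n - 126) - 2*n^3 - 18*n^2 - 22*n + 42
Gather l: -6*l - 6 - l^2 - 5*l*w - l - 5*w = -l^2 + l*(-5*w - 7) - 5*w - 6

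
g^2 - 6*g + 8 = (g - 4)*(g - 2)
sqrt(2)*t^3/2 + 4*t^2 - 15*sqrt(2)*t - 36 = (t - 3*sqrt(2))*(t + 6*sqrt(2))*(sqrt(2)*t/2 + 1)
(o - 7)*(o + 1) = o^2 - 6*o - 7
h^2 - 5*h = h*(h - 5)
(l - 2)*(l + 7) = l^2 + 5*l - 14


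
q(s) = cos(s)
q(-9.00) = -0.91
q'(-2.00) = 0.91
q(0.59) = 0.83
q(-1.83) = -0.26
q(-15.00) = -0.76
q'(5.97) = 0.31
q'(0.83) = -0.74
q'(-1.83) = 0.97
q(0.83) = 0.67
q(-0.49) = 0.88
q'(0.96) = -0.82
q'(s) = -sin(s)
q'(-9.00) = 0.41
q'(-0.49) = 0.47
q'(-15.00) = 0.65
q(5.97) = 0.95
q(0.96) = 0.57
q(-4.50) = -0.21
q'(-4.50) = -0.98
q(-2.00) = -0.42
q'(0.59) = -0.56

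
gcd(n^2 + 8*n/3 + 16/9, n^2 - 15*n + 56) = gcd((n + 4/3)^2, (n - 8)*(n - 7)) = 1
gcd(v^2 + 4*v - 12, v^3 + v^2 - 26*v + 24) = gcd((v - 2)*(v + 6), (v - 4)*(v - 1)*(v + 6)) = v + 6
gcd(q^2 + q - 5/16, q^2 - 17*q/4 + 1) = q - 1/4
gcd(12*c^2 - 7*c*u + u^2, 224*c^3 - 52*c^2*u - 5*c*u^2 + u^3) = -4*c + u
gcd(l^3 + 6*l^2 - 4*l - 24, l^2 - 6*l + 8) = l - 2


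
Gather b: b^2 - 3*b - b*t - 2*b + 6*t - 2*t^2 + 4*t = b^2 + b*(-t - 5) - 2*t^2 + 10*t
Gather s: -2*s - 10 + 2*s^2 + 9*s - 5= 2*s^2 + 7*s - 15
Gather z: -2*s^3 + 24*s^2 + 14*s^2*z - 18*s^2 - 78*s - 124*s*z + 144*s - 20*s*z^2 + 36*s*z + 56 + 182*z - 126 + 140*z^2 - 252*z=-2*s^3 + 6*s^2 + 66*s + z^2*(140 - 20*s) + z*(14*s^2 - 88*s - 70) - 70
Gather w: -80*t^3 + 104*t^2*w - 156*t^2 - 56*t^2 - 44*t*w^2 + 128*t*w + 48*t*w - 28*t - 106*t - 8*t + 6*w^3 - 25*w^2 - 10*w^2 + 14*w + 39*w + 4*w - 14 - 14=-80*t^3 - 212*t^2 - 142*t + 6*w^3 + w^2*(-44*t - 35) + w*(104*t^2 + 176*t + 57) - 28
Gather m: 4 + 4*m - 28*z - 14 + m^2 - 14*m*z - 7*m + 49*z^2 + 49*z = m^2 + m*(-14*z - 3) + 49*z^2 + 21*z - 10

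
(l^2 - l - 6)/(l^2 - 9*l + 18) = (l + 2)/(l - 6)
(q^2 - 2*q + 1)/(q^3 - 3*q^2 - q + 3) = (q - 1)/(q^2 - 2*q - 3)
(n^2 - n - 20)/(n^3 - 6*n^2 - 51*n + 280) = (n + 4)/(n^2 - n - 56)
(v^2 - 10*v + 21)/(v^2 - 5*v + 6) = (v - 7)/(v - 2)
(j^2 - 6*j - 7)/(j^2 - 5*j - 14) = (j + 1)/(j + 2)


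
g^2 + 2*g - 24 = (g - 4)*(g + 6)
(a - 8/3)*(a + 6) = a^2 + 10*a/3 - 16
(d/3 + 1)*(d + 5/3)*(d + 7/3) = d^3/3 + 7*d^2/3 + 143*d/27 + 35/9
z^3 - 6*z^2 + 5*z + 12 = (z - 4)*(z - 3)*(z + 1)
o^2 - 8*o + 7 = (o - 7)*(o - 1)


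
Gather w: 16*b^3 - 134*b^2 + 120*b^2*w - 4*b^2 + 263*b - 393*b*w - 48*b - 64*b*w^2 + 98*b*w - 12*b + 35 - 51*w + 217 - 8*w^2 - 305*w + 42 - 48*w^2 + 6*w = 16*b^3 - 138*b^2 + 203*b + w^2*(-64*b - 56) + w*(120*b^2 - 295*b - 350) + 294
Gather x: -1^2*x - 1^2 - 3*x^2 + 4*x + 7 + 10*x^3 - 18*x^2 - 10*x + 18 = 10*x^3 - 21*x^2 - 7*x + 24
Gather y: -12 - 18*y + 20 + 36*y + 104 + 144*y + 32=162*y + 144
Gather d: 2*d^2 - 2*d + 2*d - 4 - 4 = 2*d^2 - 8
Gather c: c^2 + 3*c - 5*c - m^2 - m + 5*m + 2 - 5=c^2 - 2*c - m^2 + 4*m - 3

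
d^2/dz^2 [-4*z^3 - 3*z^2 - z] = -24*z - 6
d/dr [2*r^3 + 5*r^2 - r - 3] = 6*r^2 + 10*r - 1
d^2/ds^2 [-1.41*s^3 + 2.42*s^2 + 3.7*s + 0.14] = 4.84 - 8.46*s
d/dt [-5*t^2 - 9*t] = -10*t - 9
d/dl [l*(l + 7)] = 2*l + 7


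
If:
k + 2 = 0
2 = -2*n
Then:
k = -2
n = -1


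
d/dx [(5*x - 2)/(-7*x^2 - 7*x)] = (5*x^2 - 4*x - 2)/(7*x^2*(x^2 + 2*x + 1))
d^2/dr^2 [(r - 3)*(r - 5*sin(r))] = (5*r - 15)*sin(r) - 10*cos(r) + 2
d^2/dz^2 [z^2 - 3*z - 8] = 2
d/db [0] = 0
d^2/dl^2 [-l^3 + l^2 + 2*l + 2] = 2 - 6*l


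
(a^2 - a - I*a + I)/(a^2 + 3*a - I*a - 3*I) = (a - 1)/(a + 3)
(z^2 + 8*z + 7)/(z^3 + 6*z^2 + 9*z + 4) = (z + 7)/(z^2 + 5*z + 4)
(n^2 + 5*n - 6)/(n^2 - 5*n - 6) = (-n^2 - 5*n + 6)/(-n^2 + 5*n + 6)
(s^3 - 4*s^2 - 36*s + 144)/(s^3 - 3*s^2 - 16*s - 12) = (s^2 + 2*s - 24)/(s^2 + 3*s + 2)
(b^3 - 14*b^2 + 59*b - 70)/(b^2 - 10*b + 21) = (b^2 - 7*b + 10)/(b - 3)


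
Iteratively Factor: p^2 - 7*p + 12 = (p - 4)*(p - 3)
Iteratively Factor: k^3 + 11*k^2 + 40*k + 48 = (k + 3)*(k^2 + 8*k + 16) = (k + 3)*(k + 4)*(k + 4)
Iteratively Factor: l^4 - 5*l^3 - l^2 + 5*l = (l - 5)*(l^3 - l) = (l - 5)*(l + 1)*(l^2 - l) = l*(l - 5)*(l + 1)*(l - 1)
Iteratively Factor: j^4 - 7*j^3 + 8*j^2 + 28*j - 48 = (j - 4)*(j^3 - 3*j^2 - 4*j + 12) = (j - 4)*(j + 2)*(j^2 - 5*j + 6) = (j - 4)*(j - 3)*(j + 2)*(j - 2)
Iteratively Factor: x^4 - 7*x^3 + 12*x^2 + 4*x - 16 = (x - 4)*(x^3 - 3*x^2 + 4) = (x - 4)*(x - 2)*(x^2 - x - 2) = (x - 4)*(x - 2)^2*(x + 1)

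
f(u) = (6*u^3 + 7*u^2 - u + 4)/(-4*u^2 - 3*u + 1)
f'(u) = (8*u + 3)*(6*u^3 + 7*u^2 - u + 4)/(-4*u^2 - 3*u + 1)^2 + (18*u^2 + 14*u - 1)/(-4*u^2 - 3*u + 1) = (-24*u^4 - 36*u^3 - 7*u^2 + 46*u + 11)/(16*u^4 + 24*u^3 + u^2 - 6*u + 1)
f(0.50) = -4.00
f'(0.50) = 11.67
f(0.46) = -4.57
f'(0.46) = 17.35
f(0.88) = -2.67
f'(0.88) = 0.32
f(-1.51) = -0.23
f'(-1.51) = -5.84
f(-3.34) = 4.11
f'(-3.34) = -1.65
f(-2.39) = 2.42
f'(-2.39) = -2.00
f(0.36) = -8.07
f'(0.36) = 68.62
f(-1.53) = -0.11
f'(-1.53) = -5.50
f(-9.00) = 12.82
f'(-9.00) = -1.51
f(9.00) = -14.10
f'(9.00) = -1.50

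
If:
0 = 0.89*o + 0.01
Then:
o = -0.01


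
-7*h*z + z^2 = z*(-7*h + z)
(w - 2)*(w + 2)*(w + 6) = w^3 + 6*w^2 - 4*w - 24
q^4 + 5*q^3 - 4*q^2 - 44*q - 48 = (q - 3)*(q + 2)^2*(q + 4)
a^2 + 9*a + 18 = (a + 3)*(a + 6)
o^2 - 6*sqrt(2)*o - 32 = (o - 8*sqrt(2))*(o + 2*sqrt(2))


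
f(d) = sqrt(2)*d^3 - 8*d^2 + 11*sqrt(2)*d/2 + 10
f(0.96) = 11.35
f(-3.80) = -212.68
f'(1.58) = -6.91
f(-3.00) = -123.52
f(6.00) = 74.14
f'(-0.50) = 16.84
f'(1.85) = -7.30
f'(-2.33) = 68.09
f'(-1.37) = 37.66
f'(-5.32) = 212.98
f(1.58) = 7.90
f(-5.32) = -470.74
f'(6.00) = 64.51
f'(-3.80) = 129.84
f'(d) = 3*sqrt(2)*d^2 - 16*d + 11*sqrt(2)/2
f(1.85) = 5.96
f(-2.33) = -69.44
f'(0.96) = -3.67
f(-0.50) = 3.93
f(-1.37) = -19.31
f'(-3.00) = 93.96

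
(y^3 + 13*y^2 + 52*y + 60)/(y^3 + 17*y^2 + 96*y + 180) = (y + 2)/(y + 6)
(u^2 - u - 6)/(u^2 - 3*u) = (u + 2)/u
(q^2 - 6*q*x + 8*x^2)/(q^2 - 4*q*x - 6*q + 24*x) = (q - 2*x)/(q - 6)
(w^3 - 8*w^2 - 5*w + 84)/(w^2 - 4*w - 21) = w - 4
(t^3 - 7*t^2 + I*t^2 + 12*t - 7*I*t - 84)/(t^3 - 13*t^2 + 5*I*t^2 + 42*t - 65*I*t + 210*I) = (t^2 + I*t + 12)/(t^2 + t*(-6 + 5*I) - 30*I)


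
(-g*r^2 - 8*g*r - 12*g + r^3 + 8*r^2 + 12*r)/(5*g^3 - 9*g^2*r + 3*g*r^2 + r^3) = (r^2 + 8*r + 12)/(-5*g^2 + 4*g*r + r^2)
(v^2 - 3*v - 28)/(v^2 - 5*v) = (v^2 - 3*v - 28)/(v*(v - 5))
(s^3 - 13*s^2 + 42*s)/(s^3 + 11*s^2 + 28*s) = (s^2 - 13*s + 42)/(s^2 + 11*s + 28)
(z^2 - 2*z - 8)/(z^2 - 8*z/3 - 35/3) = 3*(-z^2 + 2*z + 8)/(-3*z^2 + 8*z + 35)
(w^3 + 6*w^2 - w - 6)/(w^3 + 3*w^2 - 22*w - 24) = (w - 1)/(w - 4)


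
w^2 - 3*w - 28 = (w - 7)*(w + 4)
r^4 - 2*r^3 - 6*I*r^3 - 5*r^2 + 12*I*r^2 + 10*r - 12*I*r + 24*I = (r - 2)*(r - 4*I)*(r - 3*I)*(r + I)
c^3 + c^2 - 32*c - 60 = (c - 6)*(c + 2)*(c + 5)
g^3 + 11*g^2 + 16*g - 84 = (g - 2)*(g + 6)*(g + 7)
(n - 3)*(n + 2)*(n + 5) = n^3 + 4*n^2 - 11*n - 30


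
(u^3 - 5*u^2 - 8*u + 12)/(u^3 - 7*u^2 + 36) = (u - 1)/(u - 3)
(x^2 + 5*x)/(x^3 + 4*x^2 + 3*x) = (x + 5)/(x^2 + 4*x + 3)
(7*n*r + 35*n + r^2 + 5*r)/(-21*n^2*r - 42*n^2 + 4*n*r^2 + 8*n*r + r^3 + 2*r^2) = (r + 5)/(-3*n*r - 6*n + r^2 + 2*r)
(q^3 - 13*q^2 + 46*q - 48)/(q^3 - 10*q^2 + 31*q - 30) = (q - 8)/(q - 5)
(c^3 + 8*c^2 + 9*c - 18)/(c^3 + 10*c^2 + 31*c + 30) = (c^2 + 5*c - 6)/(c^2 + 7*c + 10)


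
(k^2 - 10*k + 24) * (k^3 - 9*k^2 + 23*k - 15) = k^5 - 19*k^4 + 137*k^3 - 461*k^2 + 702*k - 360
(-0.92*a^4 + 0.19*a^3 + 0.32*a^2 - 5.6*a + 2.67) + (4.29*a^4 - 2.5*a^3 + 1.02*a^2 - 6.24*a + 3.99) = 3.37*a^4 - 2.31*a^3 + 1.34*a^2 - 11.84*a + 6.66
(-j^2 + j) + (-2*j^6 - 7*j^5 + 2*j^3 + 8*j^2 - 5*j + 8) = -2*j^6 - 7*j^5 + 2*j^3 + 7*j^2 - 4*j + 8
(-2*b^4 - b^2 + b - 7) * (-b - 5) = 2*b^5 + 10*b^4 + b^3 + 4*b^2 + 2*b + 35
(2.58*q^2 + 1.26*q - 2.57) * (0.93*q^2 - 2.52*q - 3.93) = 2.3994*q^4 - 5.3298*q^3 - 15.7047*q^2 + 1.5246*q + 10.1001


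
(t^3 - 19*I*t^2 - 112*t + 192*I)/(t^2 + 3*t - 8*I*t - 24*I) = (t^2 - 11*I*t - 24)/(t + 3)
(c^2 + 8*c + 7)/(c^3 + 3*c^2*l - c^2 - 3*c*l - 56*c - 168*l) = (c + 1)/(c^2 + 3*c*l - 8*c - 24*l)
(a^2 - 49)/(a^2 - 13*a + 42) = (a + 7)/(a - 6)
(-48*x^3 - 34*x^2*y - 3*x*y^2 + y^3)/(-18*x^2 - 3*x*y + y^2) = (16*x^2 + 6*x*y - y^2)/(6*x - y)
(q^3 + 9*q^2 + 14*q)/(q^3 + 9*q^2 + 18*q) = (q^2 + 9*q + 14)/(q^2 + 9*q + 18)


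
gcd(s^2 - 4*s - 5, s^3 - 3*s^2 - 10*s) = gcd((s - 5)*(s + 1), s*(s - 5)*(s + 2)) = s - 5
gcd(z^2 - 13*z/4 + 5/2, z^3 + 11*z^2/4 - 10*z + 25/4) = z - 5/4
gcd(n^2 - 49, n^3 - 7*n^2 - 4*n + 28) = n - 7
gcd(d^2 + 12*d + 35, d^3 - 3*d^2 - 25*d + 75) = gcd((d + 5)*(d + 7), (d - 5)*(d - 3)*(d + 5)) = d + 5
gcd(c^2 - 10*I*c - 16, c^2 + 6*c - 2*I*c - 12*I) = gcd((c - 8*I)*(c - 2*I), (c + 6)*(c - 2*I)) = c - 2*I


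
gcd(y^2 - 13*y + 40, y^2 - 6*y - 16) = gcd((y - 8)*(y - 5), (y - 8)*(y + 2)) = y - 8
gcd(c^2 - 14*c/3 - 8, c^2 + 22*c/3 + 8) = c + 4/3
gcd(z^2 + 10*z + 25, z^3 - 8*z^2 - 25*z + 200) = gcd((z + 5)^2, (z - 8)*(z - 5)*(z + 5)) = z + 5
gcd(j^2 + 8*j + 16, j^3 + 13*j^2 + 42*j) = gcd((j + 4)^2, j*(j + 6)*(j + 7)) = 1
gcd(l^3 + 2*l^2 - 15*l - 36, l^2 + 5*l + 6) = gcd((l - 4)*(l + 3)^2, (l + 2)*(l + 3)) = l + 3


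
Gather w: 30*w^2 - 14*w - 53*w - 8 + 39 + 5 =30*w^2 - 67*w + 36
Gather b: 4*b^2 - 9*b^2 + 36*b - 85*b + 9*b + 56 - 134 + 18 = -5*b^2 - 40*b - 60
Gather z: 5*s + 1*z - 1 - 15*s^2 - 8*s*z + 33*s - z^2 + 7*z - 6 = -15*s^2 + 38*s - z^2 + z*(8 - 8*s) - 7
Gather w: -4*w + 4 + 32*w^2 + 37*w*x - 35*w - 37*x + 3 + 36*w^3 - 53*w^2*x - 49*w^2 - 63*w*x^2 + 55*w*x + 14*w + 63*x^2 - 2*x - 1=36*w^3 + w^2*(-53*x - 17) + w*(-63*x^2 + 92*x - 25) + 63*x^2 - 39*x + 6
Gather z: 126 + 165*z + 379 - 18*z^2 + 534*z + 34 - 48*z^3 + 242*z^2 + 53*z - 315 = -48*z^3 + 224*z^2 + 752*z + 224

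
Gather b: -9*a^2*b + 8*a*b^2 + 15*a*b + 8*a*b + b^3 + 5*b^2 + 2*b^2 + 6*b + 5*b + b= b^3 + b^2*(8*a + 7) + b*(-9*a^2 + 23*a + 12)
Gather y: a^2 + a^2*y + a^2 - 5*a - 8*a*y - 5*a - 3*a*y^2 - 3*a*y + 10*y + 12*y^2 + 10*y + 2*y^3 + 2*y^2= 2*a^2 - 10*a + 2*y^3 + y^2*(14 - 3*a) + y*(a^2 - 11*a + 20)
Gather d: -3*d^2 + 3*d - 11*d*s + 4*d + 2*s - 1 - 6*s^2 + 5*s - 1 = -3*d^2 + d*(7 - 11*s) - 6*s^2 + 7*s - 2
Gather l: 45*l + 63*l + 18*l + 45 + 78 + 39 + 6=126*l + 168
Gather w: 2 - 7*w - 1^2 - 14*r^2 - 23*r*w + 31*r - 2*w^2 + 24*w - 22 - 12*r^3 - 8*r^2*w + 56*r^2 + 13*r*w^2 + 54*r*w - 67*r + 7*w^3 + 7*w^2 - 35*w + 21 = -12*r^3 + 42*r^2 - 36*r + 7*w^3 + w^2*(13*r + 5) + w*(-8*r^2 + 31*r - 18)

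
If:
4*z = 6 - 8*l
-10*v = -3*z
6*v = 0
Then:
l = 3/4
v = 0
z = 0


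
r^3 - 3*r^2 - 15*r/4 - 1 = (r - 4)*(r + 1/2)^2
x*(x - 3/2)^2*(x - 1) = x^4 - 4*x^3 + 21*x^2/4 - 9*x/4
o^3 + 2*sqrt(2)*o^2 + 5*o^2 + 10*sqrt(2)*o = o*(o + 5)*(o + 2*sqrt(2))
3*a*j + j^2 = j*(3*a + j)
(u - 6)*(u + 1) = u^2 - 5*u - 6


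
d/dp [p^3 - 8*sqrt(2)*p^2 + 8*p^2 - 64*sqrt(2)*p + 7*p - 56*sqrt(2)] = 3*p^2 - 16*sqrt(2)*p + 16*p - 64*sqrt(2) + 7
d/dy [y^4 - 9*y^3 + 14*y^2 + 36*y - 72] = 4*y^3 - 27*y^2 + 28*y + 36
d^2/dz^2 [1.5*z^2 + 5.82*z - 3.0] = 3.00000000000000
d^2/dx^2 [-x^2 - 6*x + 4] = -2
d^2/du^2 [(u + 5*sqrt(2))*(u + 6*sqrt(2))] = 2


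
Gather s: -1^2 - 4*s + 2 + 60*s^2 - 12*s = 60*s^2 - 16*s + 1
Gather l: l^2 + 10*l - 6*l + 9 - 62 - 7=l^2 + 4*l - 60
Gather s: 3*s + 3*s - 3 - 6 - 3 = 6*s - 12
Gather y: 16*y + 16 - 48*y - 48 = -32*y - 32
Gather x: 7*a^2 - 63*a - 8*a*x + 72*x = 7*a^2 - 63*a + x*(72 - 8*a)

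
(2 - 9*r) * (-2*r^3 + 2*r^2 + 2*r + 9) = 18*r^4 - 22*r^3 - 14*r^2 - 77*r + 18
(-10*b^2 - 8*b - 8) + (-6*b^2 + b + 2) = -16*b^2 - 7*b - 6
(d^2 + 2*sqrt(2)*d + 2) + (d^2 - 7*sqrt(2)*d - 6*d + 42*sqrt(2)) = 2*d^2 - 5*sqrt(2)*d - 6*d + 2 + 42*sqrt(2)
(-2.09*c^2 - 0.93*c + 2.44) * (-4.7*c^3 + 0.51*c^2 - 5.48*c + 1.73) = 9.823*c^5 + 3.3051*c^4 - 0.489099999999999*c^3 + 2.7251*c^2 - 14.9801*c + 4.2212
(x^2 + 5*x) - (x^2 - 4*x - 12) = 9*x + 12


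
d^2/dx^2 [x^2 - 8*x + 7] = 2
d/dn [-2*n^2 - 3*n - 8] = -4*n - 3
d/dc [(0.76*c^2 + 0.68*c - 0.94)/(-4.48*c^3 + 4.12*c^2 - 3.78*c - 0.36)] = (3.4048*c^4 + 6.0928*c^3 - 18.308*c^2 + 7.1984*c - 3.798)/(20.0704*c^6 - 36.9152*c^5 + 50.8432*c^4 - 27.9216*c^3 + 11.322*c^2 + 2.7216*c + 0.1296)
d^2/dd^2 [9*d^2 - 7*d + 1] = 18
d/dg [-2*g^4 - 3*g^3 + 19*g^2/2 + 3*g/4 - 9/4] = -8*g^3 - 9*g^2 + 19*g + 3/4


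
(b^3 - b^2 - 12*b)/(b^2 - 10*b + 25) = b*(b^2 - b - 12)/(b^2 - 10*b + 25)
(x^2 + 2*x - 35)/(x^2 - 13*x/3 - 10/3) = 3*(x + 7)/(3*x + 2)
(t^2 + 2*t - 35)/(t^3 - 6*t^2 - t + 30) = (t + 7)/(t^2 - t - 6)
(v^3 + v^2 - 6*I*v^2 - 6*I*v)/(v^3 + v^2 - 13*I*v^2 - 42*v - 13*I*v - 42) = v/(v - 7*I)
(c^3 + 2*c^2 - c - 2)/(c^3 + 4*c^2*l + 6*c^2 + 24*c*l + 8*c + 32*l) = (c^2 - 1)/(c^2 + 4*c*l + 4*c + 16*l)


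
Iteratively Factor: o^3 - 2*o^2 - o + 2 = (o - 1)*(o^2 - o - 2) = (o - 1)*(o + 1)*(o - 2)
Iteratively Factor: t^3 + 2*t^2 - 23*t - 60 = (t + 3)*(t^2 - t - 20) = (t + 3)*(t + 4)*(t - 5)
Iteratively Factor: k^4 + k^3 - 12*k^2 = (k)*(k^3 + k^2 - 12*k) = k^2*(k^2 + k - 12) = k^2*(k + 4)*(k - 3)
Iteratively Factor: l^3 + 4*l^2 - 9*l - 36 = (l + 4)*(l^2 - 9) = (l + 3)*(l + 4)*(l - 3)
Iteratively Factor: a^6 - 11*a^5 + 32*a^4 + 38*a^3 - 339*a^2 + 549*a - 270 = (a - 3)*(a^5 - 8*a^4 + 8*a^3 + 62*a^2 - 153*a + 90) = (a - 3)*(a + 3)*(a^4 - 11*a^3 + 41*a^2 - 61*a + 30) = (a - 5)*(a - 3)*(a + 3)*(a^3 - 6*a^2 + 11*a - 6) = (a - 5)*(a - 3)*(a - 2)*(a + 3)*(a^2 - 4*a + 3) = (a - 5)*(a - 3)^2*(a - 2)*(a + 3)*(a - 1)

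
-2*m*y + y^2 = y*(-2*m + y)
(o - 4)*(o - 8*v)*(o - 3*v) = o^3 - 11*o^2*v - 4*o^2 + 24*o*v^2 + 44*o*v - 96*v^2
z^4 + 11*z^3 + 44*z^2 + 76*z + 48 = (z + 2)^2*(z + 3)*(z + 4)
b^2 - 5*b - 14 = (b - 7)*(b + 2)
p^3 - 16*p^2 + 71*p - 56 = (p - 8)*(p - 7)*(p - 1)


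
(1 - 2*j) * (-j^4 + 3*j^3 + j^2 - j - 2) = 2*j^5 - 7*j^4 + j^3 + 3*j^2 + 3*j - 2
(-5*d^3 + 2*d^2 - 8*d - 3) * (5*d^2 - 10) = -25*d^5 + 10*d^4 + 10*d^3 - 35*d^2 + 80*d + 30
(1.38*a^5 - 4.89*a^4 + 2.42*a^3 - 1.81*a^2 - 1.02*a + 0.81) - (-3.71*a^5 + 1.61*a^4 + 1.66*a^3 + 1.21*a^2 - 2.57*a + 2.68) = 5.09*a^5 - 6.5*a^4 + 0.76*a^3 - 3.02*a^2 + 1.55*a - 1.87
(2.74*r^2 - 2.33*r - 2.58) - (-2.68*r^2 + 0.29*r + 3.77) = 5.42*r^2 - 2.62*r - 6.35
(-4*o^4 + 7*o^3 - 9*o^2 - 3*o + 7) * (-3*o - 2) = 12*o^5 - 13*o^4 + 13*o^3 + 27*o^2 - 15*o - 14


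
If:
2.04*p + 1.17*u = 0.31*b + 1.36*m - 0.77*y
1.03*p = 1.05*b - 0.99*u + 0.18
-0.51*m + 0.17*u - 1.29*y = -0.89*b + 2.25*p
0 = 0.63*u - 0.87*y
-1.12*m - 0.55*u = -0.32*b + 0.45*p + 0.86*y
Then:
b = -0.24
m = -0.05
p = -0.09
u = 0.02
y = 0.01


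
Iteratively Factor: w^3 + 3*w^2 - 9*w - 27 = (w - 3)*(w^2 + 6*w + 9) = (w - 3)*(w + 3)*(w + 3)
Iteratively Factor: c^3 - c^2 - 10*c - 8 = (c + 1)*(c^2 - 2*c - 8) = (c + 1)*(c + 2)*(c - 4)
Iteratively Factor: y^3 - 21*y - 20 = (y + 4)*(y^2 - 4*y - 5) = (y - 5)*(y + 4)*(y + 1)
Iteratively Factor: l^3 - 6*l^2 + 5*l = (l - 5)*(l^2 - l) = l*(l - 5)*(l - 1)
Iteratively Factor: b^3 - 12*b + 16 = (b - 2)*(b^2 + 2*b - 8) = (b - 2)^2*(b + 4)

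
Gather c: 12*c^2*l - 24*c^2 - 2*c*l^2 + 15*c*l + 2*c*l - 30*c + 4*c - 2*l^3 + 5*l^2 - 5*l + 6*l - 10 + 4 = c^2*(12*l - 24) + c*(-2*l^2 + 17*l - 26) - 2*l^3 + 5*l^2 + l - 6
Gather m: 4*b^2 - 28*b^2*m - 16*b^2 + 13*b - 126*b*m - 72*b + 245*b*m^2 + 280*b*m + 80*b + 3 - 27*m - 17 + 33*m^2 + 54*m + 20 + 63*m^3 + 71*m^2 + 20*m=-12*b^2 + 21*b + 63*m^3 + m^2*(245*b + 104) + m*(-28*b^2 + 154*b + 47) + 6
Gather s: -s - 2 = -s - 2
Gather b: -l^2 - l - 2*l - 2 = -l^2 - 3*l - 2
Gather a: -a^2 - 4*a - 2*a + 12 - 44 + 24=-a^2 - 6*a - 8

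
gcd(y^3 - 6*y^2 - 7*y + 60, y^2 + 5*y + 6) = y + 3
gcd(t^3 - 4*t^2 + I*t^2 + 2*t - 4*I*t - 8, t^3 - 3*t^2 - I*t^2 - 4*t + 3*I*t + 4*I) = t^2 + t*(-4 - I) + 4*I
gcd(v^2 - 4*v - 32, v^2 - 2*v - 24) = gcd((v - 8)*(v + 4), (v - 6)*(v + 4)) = v + 4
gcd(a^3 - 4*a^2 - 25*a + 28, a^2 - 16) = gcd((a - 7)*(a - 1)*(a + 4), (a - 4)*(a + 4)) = a + 4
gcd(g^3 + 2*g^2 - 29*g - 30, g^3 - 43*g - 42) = g^2 + 7*g + 6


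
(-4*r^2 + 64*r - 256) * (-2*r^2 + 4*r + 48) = 8*r^4 - 144*r^3 + 576*r^2 + 2048*r - 12288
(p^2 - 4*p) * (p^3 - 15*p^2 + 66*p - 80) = p^5 - 19*p^4 + 126*p^3 - 344*p^2 + 320*p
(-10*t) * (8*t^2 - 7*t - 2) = -80*t^3 + 70*t^2 + 20*t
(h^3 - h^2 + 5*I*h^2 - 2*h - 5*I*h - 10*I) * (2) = 2*h^3 - 2*h^2 + 10*I*h^2 - 4*h - 10*I*h - 20*I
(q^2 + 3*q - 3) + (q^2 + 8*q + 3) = 2*q^2 + 11*q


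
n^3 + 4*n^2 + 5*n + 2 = (n + 1)^2*(n + 2)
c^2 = c^2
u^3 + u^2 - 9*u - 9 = (u - 3)*(u + 1)*(u + 3)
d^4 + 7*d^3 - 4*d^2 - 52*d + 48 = (d - 2)*(d - 1)*(d + 4)*(d + 6)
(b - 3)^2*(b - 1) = b^3 - 7*b^2 + 15*b - 9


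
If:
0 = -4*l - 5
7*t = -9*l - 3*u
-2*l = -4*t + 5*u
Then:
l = -5/4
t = 195/188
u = 125/94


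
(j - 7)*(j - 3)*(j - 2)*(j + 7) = j^4 - 5*j^3 - 43*j^2 + 245*j - 294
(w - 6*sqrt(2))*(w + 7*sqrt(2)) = w^2 + sqrt(2)*w - 84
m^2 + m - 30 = (m - 5)*(m + 6)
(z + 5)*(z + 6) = z^2 + 11*z + 30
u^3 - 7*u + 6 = (u - 2)*(u - 1)*(u + 3)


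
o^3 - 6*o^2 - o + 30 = (o - 5)*(o - 3)*(o + 2)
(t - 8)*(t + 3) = t^2 - 5*t - 24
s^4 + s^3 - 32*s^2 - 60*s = s*(s - 6)*(s + 2)*(s + 5)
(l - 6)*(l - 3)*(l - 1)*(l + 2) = l^4 - 8*l^3 + 7*l^2 + 36*l - 36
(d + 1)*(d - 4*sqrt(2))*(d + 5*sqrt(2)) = d^3 + d^2 + sqrt(2)*d^2 - 40*d + sqrt(2)*d - 40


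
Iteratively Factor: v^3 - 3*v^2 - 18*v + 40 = (v - 5)*(v^2 + 2*v - 8) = (v - 5)*(v - 2)*(v + 4)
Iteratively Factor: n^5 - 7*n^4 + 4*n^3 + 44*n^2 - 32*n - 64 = (n + 1)*(n^4 - 8*n^3 + 12*n^2 + 32*n - 64) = (n + 1)*(n + 2)*(n^3 - 10*n^2 + 32*n - 32) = (n - 2)*(n + 1)*(n + 2)*(n^2 - 8*n + 16) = (n - 4)*(n - 2)*(n + 1)*(n + 2)*(n - 4)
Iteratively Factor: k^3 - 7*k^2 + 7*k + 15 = (k - 3)*(k^2 - 4*k - 5) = (k - 5)*(k - 3)*(k + 1)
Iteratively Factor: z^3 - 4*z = (z - 2)*(z^2 + 2*z) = z*(z - 2)*(z + 2)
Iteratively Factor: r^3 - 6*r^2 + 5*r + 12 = (r - 4)*(r^2 - 2*r - 3) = (r - 4)*(r - 3)*(r + 1)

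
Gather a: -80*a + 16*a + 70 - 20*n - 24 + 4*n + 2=-64*a - 16*n + 48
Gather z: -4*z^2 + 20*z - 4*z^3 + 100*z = -4*z^3 - 4*z^2 + 120*z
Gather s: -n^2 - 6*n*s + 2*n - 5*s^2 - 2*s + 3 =-n^2 + 2*n - 5*s^2 + s*(-6*n - 2) + 3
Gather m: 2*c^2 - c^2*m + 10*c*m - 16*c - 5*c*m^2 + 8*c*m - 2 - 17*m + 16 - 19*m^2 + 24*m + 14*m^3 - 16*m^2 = 2*c^2 - 16*c + 14*m^3 + m^2*(-5*c - 35) + m*(-c^2 + 18*c + 7) + 14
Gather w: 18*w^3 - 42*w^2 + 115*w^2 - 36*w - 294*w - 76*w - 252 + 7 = 18*w^3 + 73*w^2 - 406*w - 245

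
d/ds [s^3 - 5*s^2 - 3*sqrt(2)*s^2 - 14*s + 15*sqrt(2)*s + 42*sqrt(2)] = 3*s^2 - 10*s - 6*sqrt(2)*s - 14 + 15*sqrt(2)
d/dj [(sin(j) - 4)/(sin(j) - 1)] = 3*cos(j)/(sin(j) - 1)^2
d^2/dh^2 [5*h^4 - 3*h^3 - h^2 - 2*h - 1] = 60*h^2 - 18*h - 2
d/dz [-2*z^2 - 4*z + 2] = -4*z - 4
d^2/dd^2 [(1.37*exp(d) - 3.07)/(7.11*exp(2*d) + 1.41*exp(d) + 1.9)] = (69.256377*exp(4*d) - 634.514175*exp(3*d) - 203.375151*exp(2*d) + 156.116823*exp(d) + 13.17023)*exp(d)/(359.425431*exp(6*d) + 213.835383*exp(5*d) + 330.553143*exp(4*d) + 117.089361*exp(3*d) + 88.33347*exp(2*d) + 15.2703*exp(d) + 6.859)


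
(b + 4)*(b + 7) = b^2 + 11*b + 28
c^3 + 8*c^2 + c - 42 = (c - 2)*(c + 3)*(c + 7)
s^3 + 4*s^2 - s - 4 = (s - 1)*(s + 1)*(s + 4)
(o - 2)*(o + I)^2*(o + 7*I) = o^4 - 2*o^3 + 9*I*o^3 - 15*o^2 - 18*I*o^2 + 30*o - 7*I*o + 14*I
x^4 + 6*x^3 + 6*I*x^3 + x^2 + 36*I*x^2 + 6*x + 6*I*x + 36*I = (x + 6)*(x - I)*(x + I)*(x + 6*I)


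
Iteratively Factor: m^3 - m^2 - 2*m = (m - 2)*(m^2 + m) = m*(m - 2)*(m + 1)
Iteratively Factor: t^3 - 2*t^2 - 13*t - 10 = (t - 5)*(t^2 + 3*t + 2) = (t - 5)*(t + 2)*(t + 1)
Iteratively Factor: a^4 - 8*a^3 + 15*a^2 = (a)*(a^3 - 8*a^2 + 15*a) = a^2*(a^2 - 8*a + 15) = a^2*(a - 5)*(a - 3)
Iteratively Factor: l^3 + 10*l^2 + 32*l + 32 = (l + 4)*(l^2 + 6*l + 8) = (l + 4)^2*(l + 2)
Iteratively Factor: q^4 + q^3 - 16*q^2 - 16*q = (q)*(q^3 + q^2 - 16*q - 16) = q*(q - 4)*(q^2 + 5*q + 4) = q*(q - 4)*(q + 4)*(q + 1)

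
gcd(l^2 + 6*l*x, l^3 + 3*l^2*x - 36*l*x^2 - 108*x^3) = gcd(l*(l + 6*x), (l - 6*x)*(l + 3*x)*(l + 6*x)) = l + 6*x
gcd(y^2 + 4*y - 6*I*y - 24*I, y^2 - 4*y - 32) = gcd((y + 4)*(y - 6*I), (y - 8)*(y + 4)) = y + 4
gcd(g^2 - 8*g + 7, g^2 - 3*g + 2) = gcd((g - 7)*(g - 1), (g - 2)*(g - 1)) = g - 1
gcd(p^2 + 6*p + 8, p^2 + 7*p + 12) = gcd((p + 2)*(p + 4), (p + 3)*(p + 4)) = p + 4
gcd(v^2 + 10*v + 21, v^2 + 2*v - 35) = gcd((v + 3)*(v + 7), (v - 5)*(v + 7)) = v + 7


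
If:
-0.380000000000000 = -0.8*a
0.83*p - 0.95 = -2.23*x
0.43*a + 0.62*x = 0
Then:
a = 0.48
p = 2.03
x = -0.33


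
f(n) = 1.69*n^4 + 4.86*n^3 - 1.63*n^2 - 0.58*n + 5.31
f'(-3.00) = -42.10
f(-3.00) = -1.95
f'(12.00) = 13741.10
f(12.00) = 43205.55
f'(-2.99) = -41.19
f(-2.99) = -2.37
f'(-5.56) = -693.64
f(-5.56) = 737.86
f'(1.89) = 90.98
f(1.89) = 52.77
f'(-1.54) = 14.33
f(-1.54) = -5.91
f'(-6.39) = -1148.22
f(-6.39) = 1492.07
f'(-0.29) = 1.43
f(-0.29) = 5.23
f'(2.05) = 112.25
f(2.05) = 68.99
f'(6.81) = 2788.33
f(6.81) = 5095.41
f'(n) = 6.76*n^3 + 14.58*n^2 - 3.26*n - 0.58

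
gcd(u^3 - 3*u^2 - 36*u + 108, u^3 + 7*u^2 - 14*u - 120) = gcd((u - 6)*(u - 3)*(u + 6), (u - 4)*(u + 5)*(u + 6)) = u + 6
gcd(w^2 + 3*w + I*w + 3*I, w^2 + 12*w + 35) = 1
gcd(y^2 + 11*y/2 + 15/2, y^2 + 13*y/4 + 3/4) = y + 3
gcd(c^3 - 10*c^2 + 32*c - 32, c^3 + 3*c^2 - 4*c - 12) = c - 2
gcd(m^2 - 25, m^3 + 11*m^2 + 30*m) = m + 5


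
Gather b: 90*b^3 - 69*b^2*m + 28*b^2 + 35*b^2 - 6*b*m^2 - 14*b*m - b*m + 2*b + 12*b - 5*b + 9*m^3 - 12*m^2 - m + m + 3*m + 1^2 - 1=90*b^3 + b^2*(63 - 69*m) + b*(-6*m^2 - 15*m + 9) + 9*m^3 - 12*m^2 + 3*m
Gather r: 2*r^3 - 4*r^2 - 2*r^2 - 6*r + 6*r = 2*r^3 - 6*r^2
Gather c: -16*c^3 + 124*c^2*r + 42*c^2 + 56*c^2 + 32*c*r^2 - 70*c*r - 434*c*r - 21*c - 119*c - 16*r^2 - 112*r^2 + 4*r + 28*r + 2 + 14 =-16*c^3 + c^2*(124*r + 98) + c*(32*r^2 - 504*r - 140) - 128*r^2 + 32*r + 16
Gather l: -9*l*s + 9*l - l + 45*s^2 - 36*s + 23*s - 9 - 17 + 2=l*(8 - 9*s) + 45*s^2 - 13*s - 24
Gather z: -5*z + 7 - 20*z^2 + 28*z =-20*z^2 + 23*z + 7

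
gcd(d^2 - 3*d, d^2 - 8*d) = d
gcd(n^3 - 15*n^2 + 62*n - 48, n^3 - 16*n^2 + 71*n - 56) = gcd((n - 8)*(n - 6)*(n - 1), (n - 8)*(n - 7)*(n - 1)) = n^2 - 9*n + 8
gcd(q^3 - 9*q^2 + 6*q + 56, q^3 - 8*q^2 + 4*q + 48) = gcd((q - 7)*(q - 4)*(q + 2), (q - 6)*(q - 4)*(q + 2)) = q^2 - 2*q - 8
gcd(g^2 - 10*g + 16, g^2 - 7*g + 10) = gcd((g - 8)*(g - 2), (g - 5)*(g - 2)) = g - 2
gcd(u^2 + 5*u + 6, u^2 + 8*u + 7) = 1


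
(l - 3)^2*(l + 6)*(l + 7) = l^4 + 7*l^3 - 27*l^2 - 135*l + 378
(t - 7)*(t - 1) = t^2 - 8*t + 7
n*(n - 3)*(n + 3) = n^3 - 9*n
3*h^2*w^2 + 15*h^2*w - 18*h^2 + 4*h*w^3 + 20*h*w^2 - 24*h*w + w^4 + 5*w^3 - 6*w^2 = (h + w)*(3*h + w)*(w - 1)*(w + 6)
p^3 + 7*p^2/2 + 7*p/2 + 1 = (p + 1/2)*(p + 1)*(p + 2)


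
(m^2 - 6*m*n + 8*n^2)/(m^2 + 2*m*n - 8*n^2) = (m - 4*n)/(m + 4*n)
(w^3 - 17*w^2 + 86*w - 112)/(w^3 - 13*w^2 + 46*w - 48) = (w - 7)/(w - 3)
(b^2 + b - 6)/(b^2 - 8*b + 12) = (b + 3)/(b - 6)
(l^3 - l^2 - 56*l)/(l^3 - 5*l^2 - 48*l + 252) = l*(l - 8)/(l^2 - 12*l + 36)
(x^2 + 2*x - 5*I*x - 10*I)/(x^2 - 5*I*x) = (x + 2)/x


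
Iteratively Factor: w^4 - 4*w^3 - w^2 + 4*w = (w)*(w^3 - 4*w^2 - w + 4) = w*(w - 1)*(w^2 - 3*w - 4) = w*(w - 4)*(w - 1)*(w + 1)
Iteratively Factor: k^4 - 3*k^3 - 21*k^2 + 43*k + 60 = (k - 3)*(k^3 - 21*k - 20) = (k - 3)*(k + 1)*(k^2 - k - 20) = (k - 5)*(k - 3)*(k + 1)*(k + 4)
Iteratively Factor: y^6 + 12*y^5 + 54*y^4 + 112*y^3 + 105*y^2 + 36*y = (y + 1)*(y^5 + 11*y^4 + 43*y^3 + 69*y^2 + 36*y) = (y + 1)*(y + 3)*(y^4 + 8*y^3 + 19*y^2 + 12*y) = (y + 1)^2*(y + 3)*(y^3 + 7*y^2 + 12*y) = (y + 1)^2*(y + 3)^2*(y^2 + 4*y) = (y + 1)^2*(y + 3)^2*(y + 4)*(y)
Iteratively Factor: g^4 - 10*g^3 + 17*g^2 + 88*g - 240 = (g + 3)*(g^3 - 13*g^2 + 56*g - 80) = (g - 4)*(g + 3)*(g^2 - 9*g + 20) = (g - 4)^2*(g + 3)*(g - 5)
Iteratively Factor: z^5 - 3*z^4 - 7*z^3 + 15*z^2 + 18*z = (z - 3)*(z^4 - 7*z^2 - 6*z) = (z - 3)^2*(z^3 + 3*z^2 + 2*z) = z*(z - 3)^2*(z^2 + 3*z + 2) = z*(z - 3)^2*(z + 2)*(z + 1)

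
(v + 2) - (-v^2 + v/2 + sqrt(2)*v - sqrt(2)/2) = v^2 - sqrt(2)*v + v/2 + sqrt(2)/2 + 2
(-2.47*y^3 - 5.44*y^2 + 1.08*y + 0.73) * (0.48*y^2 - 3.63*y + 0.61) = -1.1856*y^5 + 6.3549*y^4 + 18.7589*y^3 - 6.8884*y^2 - 1.9911*y + 0.4453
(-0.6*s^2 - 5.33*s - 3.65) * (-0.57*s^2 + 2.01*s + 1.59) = 0.342*s^4 + 1.8321*s^3 - 9.5868*s^2 - 15.8112*s - 5.8035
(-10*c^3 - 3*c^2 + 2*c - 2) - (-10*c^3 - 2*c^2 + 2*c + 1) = -c^2 - 3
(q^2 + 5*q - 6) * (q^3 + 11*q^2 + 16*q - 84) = q^5 + 16*q^4 + 65*q^3 - 70*q^2 - 516*q + 504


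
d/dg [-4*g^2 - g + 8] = -8*g - 1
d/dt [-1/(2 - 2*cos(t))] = sin(t)/(2*(cos(t) - 1)^2)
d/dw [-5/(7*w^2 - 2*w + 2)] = 10*(7*w - 1)/(7*w^2 - 2*w + 2)^2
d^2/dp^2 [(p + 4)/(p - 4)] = 16/(p - 4)^3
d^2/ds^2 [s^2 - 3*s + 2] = 2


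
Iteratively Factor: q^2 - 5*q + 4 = (q - 4)*(q - 1)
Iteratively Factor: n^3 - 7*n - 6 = (n + 1)*(n^2 - n - 6) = (n + 1)*(n + 2)*(n - 3)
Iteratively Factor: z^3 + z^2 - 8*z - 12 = (z + 2)*(z^2 - z - 6) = (z - 3)*(z + 2)*(z + 2)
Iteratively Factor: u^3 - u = (u + 1)*(u^2 - u) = u*(u + 1)*(u - 1)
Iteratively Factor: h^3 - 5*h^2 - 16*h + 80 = (h + 4)*(h^2 - 9*h + 20) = (h - 5)*(h + 4)*(h - 4)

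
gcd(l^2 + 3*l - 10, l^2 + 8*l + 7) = 1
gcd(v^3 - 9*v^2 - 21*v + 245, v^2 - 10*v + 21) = v - 7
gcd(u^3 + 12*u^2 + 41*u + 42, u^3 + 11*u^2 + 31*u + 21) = u^2 + 10*u + 21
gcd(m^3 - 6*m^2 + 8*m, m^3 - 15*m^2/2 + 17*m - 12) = m^2 - 6*m + 8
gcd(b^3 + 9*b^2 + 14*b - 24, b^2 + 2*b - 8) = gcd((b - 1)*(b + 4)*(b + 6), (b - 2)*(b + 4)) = b + 4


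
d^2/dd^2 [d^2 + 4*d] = 2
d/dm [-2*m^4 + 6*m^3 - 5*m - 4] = -8*m^3 + 18*m^2 - 5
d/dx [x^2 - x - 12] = 2*x - 1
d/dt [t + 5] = 1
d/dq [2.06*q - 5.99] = 2.06000000000000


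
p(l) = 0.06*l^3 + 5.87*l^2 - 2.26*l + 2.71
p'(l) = 0.18*l^2 + 11.74*l - 2.26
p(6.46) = 249.25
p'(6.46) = 81.09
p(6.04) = 216.43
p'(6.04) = 75.22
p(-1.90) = 27.78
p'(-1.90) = -23.92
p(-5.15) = 161.84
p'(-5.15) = -57.95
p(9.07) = 509.88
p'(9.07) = 119.03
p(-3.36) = 74.30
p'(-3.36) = -39.67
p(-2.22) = 36.00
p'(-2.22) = -27.44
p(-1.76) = 24.54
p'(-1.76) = -22.36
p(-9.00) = 454.78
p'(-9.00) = -93.34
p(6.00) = 213.43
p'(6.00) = 74.66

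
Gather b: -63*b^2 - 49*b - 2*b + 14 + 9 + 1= -63*b^2 - 51*b + 24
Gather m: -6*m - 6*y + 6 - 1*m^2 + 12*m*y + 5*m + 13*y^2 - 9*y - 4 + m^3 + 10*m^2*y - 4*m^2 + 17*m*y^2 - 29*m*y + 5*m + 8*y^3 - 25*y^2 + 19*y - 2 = m^3 + m^2*(10*y - 5) + m*(17*y^2 - 17*y + 4) + 8*y^3 - 12*y^2 + 4*y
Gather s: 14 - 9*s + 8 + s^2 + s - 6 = s^2 - 8*s + 16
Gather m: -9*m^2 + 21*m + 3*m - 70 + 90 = -9*m^2 + 24*m + 20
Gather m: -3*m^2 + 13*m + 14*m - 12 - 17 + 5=-3*m^2 + 27*m - 24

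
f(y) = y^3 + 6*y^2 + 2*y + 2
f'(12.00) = 578.00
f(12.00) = 2618.00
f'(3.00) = 65.00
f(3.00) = 89.00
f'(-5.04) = 17.72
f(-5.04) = 16.31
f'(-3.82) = -0.06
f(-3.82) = 26.17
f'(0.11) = 3.36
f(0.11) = 2.29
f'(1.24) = 21.49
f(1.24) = 15.61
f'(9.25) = 369.69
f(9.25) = 1325.33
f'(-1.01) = -7.06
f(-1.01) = 5.07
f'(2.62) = 54.03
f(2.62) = 66.41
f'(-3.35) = -4.53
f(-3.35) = 25.04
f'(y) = 3*y^2 + 12*y + 2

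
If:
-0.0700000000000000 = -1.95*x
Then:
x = 0.04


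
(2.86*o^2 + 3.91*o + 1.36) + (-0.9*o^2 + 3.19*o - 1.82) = 1.96*o^2 + 7.1*o - 0.46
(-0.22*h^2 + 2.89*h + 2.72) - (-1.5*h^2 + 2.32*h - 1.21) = 1.28*h^2 + 0.57*h + 3.93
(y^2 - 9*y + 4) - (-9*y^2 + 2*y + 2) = 10*y^2 - 11*y + 2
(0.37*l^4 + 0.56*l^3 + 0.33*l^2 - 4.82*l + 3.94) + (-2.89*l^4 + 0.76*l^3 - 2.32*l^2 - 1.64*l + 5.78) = -2.52*l^4 + 1.32*l^3 - 1.99*l^2 - 6.46*l + 9.72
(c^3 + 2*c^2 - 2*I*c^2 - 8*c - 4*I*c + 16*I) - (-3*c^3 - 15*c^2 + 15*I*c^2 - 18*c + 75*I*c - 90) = 4*c^3 + 17*c^2 - 17*I*c^2 + 10*c - 79*I*c + 90 + 16*I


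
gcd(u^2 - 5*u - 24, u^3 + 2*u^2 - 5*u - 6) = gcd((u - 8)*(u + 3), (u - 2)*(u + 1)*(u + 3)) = u + 3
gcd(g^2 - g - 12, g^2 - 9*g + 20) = g - 4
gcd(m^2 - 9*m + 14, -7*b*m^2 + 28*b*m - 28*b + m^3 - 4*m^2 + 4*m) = m - 2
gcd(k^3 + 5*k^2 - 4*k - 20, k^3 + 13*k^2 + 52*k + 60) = k^2 + 7*k + 10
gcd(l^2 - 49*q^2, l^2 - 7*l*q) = -l + 7*q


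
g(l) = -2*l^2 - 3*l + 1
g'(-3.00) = 9.00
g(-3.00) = -8.00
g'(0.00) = -3.00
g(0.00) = 1.00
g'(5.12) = -23.48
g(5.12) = -66.79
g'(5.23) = -23.92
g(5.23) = -69.40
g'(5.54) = -25.16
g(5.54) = -77.00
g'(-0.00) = -3.00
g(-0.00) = 1.00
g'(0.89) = -6.56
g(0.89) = -3.25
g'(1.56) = -9.24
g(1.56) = -8.55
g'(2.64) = -13.56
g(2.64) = -20.86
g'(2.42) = -12.68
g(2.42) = -17.97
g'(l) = -4*l - 3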